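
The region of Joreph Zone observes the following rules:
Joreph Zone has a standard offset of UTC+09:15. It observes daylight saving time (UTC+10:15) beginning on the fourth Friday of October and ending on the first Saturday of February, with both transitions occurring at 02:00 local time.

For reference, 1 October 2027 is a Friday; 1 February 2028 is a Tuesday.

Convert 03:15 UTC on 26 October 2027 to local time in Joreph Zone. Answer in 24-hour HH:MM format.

1 October 2027 is a Friday, so the first Friday is October 1 and the fourth is October 22.
1 February 2028 is a Tuesday, so the first Saturday is February 5.
At the standard offset (UTC+09:15), 03:15 UTC + 9h15m = 12:30 Joreph Zone standard time.
The standard-time date in Joreph Zone, 26 October 2027, falls between 22 October 2027 and 5 February 2028, so daylight saving is in effect and Joreph Zone is at UTC+10:15.
03:15 UTC + 10h15m = 13:30 local.

13:30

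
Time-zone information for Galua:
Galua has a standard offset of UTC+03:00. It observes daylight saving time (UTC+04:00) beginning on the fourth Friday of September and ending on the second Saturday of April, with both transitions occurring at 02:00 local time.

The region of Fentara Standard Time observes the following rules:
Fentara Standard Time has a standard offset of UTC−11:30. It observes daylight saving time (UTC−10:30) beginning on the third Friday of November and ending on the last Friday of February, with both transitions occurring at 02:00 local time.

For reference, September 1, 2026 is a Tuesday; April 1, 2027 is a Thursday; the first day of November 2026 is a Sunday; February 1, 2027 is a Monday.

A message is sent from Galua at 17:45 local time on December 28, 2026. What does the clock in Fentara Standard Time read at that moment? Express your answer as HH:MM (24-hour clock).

03:15

1 September 2026 is a Tuesday, so the first Friday is September 4 and the fourth is September 25.
1 April 2027 is a Thursday, so the first Saturday is April 3 and the second is April 10.
December 28, 2026 lies within the daylight-saving period (25 September 2026 – 10 April 2027), so Galua is on daylight time, UTC+04:00.
17:45 Galua − 4h = 13:45 UTC.
1 November 2026 is a Sunday, so the first Friday is November 6 and the third is November 20.
1 February 2027 is a Monday, so Fridays fall on 5, 12, 19, 26; the last is February 26.
At the standard offset (UTC−11:30), 13:45 UTC − 11h30m = 02:15 Fentara Standard Time standard time.
The standard-time date in Fentara Standard Time, December 28, 2026, falls between 20 November 2026 and 26 February 2027, so daylight saving is in effect and Fentara Standard Time is at UTC−10:30.
13:45 UTC − 10h30m = 03:15 Fentara Standard Time.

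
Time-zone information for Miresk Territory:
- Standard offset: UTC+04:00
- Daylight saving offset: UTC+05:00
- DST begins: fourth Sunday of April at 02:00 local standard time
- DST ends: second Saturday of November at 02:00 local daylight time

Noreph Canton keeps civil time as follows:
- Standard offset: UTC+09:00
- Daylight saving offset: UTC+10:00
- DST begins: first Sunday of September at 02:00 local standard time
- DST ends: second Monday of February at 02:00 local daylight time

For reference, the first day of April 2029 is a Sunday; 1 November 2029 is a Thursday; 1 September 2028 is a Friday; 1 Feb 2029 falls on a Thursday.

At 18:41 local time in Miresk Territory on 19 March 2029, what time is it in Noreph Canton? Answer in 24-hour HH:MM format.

23:41

1 April 2029 is a Sunday, so the first Sunday is April 1 and the fourth is April 22.
1 November 2029 is a Thursday, so the first Saturday is November 3 and the second is November 10.
19 March 2029 is outside the daylight-saving period (22 April – 10 November), so Miresk Territory is on standard time, UTC+04:00.
18:41 Miresk Territory − 4h = 14:41 UTC.
1 September 2028 is a Friday, so the first Sunday is September 3.
1 February 2029 is a Thursday, so the first Monday is February 5 and the second is February 12.
At the standard offset (UTC+09:00), 14:41 UTC + 9h = 23:41 Noreph Canton standard time.
Daylight saving runs 3 September 2028 – 12 February 2029; the standard-time date in Noreph Canton, 19 March 2029, is outside that window, so Noreph Canton is on standard time at UTC+09:00.
14:41 UTC + 9h = 23:41 Noreph Canton.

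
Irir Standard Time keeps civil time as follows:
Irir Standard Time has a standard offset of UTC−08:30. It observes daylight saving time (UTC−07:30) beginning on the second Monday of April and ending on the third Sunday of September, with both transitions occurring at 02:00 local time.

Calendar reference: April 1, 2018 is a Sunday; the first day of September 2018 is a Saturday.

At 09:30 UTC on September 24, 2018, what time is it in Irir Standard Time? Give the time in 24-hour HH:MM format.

01:00

1 April 2018 is a Sunday, so the first Monday is April 2 and the second is April 9.
1 September 2018 is a Saturday, so the first Sunday is September 2 and the third is September 16.
At the standard offset (UTC−08:30), 09:30 UTC − 8h30m = 01:00 Irir Standard Time standard time.
Daylight saving runs 9 April – 16 September; the standard-time date in Irir Standard Time, September 24, 2018, is outside that window, so Irir Standard Time is on standard time at UTC−08:30.
09:30 UTC − 8h30m = 01:00 local.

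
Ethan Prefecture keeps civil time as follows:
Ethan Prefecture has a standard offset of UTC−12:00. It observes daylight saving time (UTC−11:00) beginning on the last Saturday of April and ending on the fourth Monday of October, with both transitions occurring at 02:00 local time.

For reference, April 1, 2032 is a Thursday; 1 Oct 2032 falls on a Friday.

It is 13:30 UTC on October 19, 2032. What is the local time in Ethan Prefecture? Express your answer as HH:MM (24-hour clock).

1 April 2032 is a Thursday, so Saturdays fall on 3, 10, 17, 24; the last is April 24.
1 October 2032 is a Friday, so the first Monday is October 4 and the fourth is October 25.
At the standard offset (UTC−12:00), 13:30 UTC − 12h = 01:30 Ethan Prefecture standard time.
The standard-time date in Ethan Prefecture, October 19, 2032, lies within the daylight-saving period (24 April – 25 October), so Ethan Prefecture is on daylight time, UTC−11:00.
13:30 UTC − 11h = 02:30 local.

02:30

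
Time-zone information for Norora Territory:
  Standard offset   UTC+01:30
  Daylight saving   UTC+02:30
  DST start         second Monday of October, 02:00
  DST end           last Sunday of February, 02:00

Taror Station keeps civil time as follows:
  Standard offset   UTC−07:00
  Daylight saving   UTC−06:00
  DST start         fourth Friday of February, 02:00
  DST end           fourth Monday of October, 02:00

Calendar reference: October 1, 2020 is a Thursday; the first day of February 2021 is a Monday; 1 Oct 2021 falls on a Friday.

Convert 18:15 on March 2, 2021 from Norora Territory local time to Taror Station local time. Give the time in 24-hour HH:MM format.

1 October 2020 is a Thursday, so the first Monday is October 5 and the second is October 12.
1 February 2021 is a Monday, so Sundays fall on 7, 14, 21, 28; the last is February 28.
March 2, 2021 is outside the daylight-saving period (12 October 2020 – 28 February 2021), so Norora Territory is on standard time, UTC+01:30.
18:15 Norora Territory − 1h30m = 16:45 UTC.
1 February 2021 is a Monday, so the first Friday is February 5 and the fourth is February 26.
1 October 2021 is a Friday, so the first Monday is October 4 and the fourth is October 25.
At the standard offset (UTC−07:00), 16:45 UTC − 7h = 09:45 Taror Station standard time.
The standard-time date in Taror Station, March 2, 2021, falls between 26 February and 25 October, so daylight saving is in effect and Taror Station is at UTC−06:00.
16:45 UTC − 6h = 10:45 Taror Station.

10:45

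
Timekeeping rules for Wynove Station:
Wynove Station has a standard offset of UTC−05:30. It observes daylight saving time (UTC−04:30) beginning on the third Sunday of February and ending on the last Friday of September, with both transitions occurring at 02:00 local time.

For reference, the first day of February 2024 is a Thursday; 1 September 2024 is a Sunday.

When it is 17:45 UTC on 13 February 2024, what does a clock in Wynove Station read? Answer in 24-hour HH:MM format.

12:15

1 February 2024 is a Thursday, so the first Sunday is February 4 and the third is February 18.
1 September 2024 is a Sunday, so Fridays fall on 6, 13, 20, 27; the last is September 27.
At the standard offset (UTC−05:30), 17:45 UTC − 5h30m = 12:15 Wynove Station standard time.
Daylight saving runs 18 February – 27 September; the standard-time date in Wynove Station, 13 February 2024, is outside that window, so Wynove Station is on standard time at UTC−05:30.
17:45 UTC − 5h30m = 12:15 local.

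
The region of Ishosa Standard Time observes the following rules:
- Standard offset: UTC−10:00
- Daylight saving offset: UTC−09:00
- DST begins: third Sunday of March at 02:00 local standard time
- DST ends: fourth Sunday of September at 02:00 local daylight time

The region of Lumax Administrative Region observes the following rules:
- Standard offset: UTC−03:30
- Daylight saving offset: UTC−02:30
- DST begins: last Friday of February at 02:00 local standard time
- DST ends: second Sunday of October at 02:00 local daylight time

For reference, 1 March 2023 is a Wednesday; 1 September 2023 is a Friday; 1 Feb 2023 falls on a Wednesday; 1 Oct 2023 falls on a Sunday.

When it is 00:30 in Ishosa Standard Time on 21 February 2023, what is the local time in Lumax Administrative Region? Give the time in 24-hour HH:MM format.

1 March 2023 is a Wednesday, so the first Sunday is March 5 and the third is March 19.
1 September 2023 is a Friday, so the first Sunday is September 3 and the fourth is September 24.
21 February 2023 does not fall between 19 March and 24 September, so daylight saving is not in effect and Ishosa Standard Time is at UTC−10:00.
00:30 Ishosa Standard Time + 10h = 10:30 UTC.
1 February 2023 is a Wednesday, so Fridays fall on 3, 10, 17, 24; the last is February 24.
1 October 2023 is a Sunday, so the first Sunday is October 1 and the second is October 8.
At the standard offset (UTC−03:30), 10:30 UTC − 3h30m = 07:00 Lumax Administrative Region standard time.
The standard-time date in Lumax Administrative Region, 21 February 2023, is outside the daylight-saving period (24 February – 8 October), so Lumax Administrative Region is on standard time, UTC−03:30.
10:30 UTC − 3h30m = 07:00 Lumax Administrative Region.

07:00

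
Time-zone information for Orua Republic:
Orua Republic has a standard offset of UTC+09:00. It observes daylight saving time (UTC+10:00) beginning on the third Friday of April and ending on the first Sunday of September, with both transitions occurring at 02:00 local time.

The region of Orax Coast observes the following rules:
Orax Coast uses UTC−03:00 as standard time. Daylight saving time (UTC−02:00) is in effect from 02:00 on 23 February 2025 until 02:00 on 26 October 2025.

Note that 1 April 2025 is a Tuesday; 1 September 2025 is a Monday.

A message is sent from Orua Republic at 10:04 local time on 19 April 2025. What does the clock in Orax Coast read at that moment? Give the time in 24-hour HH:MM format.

1 April 2025 is a Tuesday, so the first Friday is April 4 and the third is April 18.
1 September 2025 is a Monday, so the first Sunday is September 7.
Daylight saving runs 18 April – 7 September; 19 April 2025 is inside that window, so Orua Republic is at UTC+10:00.
10:04 Orua Republic − 10h = 00:04 UTC.
At the standard offset (UTC−03:00), 00:04 UTC − 3h = 21:04 Orax Coast standard time (rolling into the previous day, 18 April 2025).
The standard-time date in Orax Coast, 18 April 2025, lies within the daylight-saving period (23 February – 26 October), so Orax Coast is on daylight time, UTC−02:00.
00:04 UTC − 2h = 22:04 Orax Coast (rolling into the previous day, 18 April 2025).

22:04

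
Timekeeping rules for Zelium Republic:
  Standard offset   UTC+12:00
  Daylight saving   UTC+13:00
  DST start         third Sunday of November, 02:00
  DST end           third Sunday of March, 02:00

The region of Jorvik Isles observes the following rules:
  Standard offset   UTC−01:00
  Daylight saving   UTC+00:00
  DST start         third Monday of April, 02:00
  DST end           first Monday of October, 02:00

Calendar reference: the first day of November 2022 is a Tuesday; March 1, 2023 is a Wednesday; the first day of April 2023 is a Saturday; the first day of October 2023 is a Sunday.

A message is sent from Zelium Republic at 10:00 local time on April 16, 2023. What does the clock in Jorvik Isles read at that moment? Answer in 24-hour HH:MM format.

21:00

1 November 2022 is a Tuesday, so the first Sunday is November 6 and the third is November 20.
1 March 2023 is a Wednesday, so the first Sunday is March 5 and the third is March 19.
Daylight saving runs 20 November 2022 – 19 March 2023; April 16, 2023 is outside that window, so Zelium Republic is on standard time at UTC+12:00.
10:00 Zelium Republic − 12h = 22:00 UTC (rolling into the previous day, 15 April 2023).
1 April 2023 is a Saturday, so the first Monday is April 3 and the third is April 17.
1 October 2023 is a Sunday, so the first Monday is October 2.
At the standard offset (UTC−01:00), 22:00 UTC − 1h = 21:00 Jorvik Isles standard time.
The standard-time date in Jorvik Isles, April 15, 2023, is outside the daylight-saving period (17 April – 2 October), so Jorvik Isles is on standard time, UTC−01:00.
22:00 UTC − 1h = 21:00 Jorvik Isles.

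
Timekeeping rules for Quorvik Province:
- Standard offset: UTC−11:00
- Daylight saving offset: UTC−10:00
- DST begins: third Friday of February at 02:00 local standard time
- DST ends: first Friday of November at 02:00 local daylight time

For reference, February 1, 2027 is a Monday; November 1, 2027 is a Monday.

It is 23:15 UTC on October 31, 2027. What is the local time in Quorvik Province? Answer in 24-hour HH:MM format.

13:15

1 February 2027 is a Monday, so the first Friday is February 5 and the third is February 19.
1 November 2027 is a Monday, so the first Friday is November 5.
At the standard offset (UTC−11:00), 23:15 UTC − 11h = 12:15 Quorvik Province standard time.
The standard-time date in Quorvik Province, October 31, 2027, lies within the daylight-saving period (19 February – 5 November), so Quorvik Province is on daylight time, UTC−10:00.
23:15 UTC − 10h = 13:15 local.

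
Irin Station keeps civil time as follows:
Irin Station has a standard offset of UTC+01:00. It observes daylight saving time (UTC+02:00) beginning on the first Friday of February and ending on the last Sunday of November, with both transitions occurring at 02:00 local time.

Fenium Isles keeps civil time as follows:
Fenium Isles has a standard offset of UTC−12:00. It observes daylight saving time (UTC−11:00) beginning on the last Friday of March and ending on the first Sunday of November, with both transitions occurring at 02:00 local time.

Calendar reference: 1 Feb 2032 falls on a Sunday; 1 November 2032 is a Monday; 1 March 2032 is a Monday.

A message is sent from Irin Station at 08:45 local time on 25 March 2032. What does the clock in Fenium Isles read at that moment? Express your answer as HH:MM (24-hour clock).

1 February 2032 is a Sunday, so the first Friday is February 6.
1 November 2032 is a Monday, so Sundays fall on 7, 14, 21, 28; the last is November 28.
Daylight saving runs 6 February – 28 November; 25 March 2032 is inside that window, so Irin Station is at UTC+02:00.
08:45 Irin Station − 2h = 06:45 UTC.
1 March 2032 is a Monday, so Fridays fall on 5, 12, 19, 26; the last is March 26.
1 November 2032 is a Monday, so the first Sunday is November 7.
At the standard offset (UTC−12:00), 06:45 UTC − 12h = 18:45 Fenium Isles standard time (rolling into the previous day, 24 March 2032).
The standard-time date in Fenium Isles, 24 March 2032, does not fall between 26 March and 7 November, so daylight saving is not in effect and Fenium Isles is at UTC−12:00.
06:45 UTC − 12h = 18:45 Fenium Isles (rolling into the previous day, 24 March 2032).

18:45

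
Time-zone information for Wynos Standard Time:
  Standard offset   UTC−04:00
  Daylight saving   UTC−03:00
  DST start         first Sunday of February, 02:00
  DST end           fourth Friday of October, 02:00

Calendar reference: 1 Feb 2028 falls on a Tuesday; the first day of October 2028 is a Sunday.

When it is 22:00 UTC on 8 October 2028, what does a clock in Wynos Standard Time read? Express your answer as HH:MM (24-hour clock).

1 February 2028 is a Tuesday, so the first Sunday is February 6.
1 October 2028 is a Sunday, so the first Friday is October 6 and the fourth is October 27.
At the standard offset (UTC−04:00), 22:00 UTC − 4h = 18:00 Wynos Standard Time standard time.
The standard-time date in Wynos Standard Time, 8 October 2028, lies within the daylight-saving period (6 February – 27 October), so Wynos Standard Time is on daylight time, UTC−03:00.
22:00 UTC − 3h = 19:00 local.

19:00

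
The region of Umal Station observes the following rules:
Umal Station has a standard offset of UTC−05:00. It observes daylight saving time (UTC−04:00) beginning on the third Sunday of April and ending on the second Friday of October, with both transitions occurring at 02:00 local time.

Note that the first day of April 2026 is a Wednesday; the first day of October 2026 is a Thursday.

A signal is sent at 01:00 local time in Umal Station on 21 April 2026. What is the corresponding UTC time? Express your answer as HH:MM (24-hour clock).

05:00

1 April 2026 is a Wednesday, so the first Sunday is April 5 and the third is April 19.
1 October 2026 is a Thursday, so the first Friday is October 2 and the second is October 9.
21 April 2026 lies within the daylight-saving period (19 April – 9 October), so Umal Station is on daylight time, UTC−04:00.
01:00 local + 4h = 05:00 UTC.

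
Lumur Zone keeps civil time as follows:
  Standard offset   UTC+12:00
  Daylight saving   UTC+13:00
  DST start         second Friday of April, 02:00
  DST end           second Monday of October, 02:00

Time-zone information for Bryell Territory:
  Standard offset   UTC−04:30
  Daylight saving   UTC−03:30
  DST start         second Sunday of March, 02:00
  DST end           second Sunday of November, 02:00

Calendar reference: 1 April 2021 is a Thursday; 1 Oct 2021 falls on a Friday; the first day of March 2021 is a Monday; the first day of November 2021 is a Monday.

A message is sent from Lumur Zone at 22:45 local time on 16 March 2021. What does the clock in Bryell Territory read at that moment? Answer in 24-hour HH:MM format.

07:15

1 April 2021 is a Thursday, so the first Friday is April 2 and the second is April 9.
1 October 2021 is a Friday, so the first Monday is October 4 and the second is October 11.
16 March 2021 is outside the daylight-saving period (9 April – 11 October), so Lumur Zone is on standard time, UTC+12:00.
22:45 Lumur Zone − 12h = 10:45 UTC.
1 March 2021 is a Monday, so the first Sunday is March 7 and the second is March 14.
1 November 2021 is a Monday, so the first Sunday is November 7 and the second is November 14.
At the standard offset (UTC−04:30), 10:45 UTC − 4h30m = 06:15 Bryell Territory standard time.
Daylight saving runs 14 March – 14 November; the standard-time date in Bryell Territory, 16 March 2021, is inside that window, so Bryell Territory is at UTC−03:30.
10:45 UTC − 3h30m = 07:15 Bryell Territory.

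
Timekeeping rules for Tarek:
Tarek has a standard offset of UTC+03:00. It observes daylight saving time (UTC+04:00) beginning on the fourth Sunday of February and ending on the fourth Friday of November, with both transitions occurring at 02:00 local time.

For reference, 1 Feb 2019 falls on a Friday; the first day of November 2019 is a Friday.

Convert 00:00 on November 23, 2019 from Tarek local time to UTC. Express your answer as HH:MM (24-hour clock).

1 February 2019 is a Friday, so the first Sunday is February 3 and the fourth is February 24.
1 November 2019 is a Friday, so the first Friday is November 1 and the fourth is November 22.
Daylight saving runs 24 February – 22 November; November 23, 2019 is outside that window, so Tarek is on standard time at UTC+03:00.
00:00 local − 3h = 21:00 UTC (rolling into the previous day, 22 November 2019).

21:00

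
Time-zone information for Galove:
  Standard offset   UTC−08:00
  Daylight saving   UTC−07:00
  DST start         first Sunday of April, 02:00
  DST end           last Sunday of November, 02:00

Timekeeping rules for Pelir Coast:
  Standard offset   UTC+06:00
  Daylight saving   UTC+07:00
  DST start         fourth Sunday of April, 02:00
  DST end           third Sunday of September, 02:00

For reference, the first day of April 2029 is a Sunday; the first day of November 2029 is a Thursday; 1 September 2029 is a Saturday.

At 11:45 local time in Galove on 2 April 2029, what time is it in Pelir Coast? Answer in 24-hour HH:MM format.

1 April 2029 is a Sunday, so the first Sunday is April 1.
1 November 2029 is a Thursday, so Sundays fall on 4, 11, 18, 25; the last is November 25.
Daylight saving runs 1 April – 25 November; 2 April 2029 is inside that window, so Galove is at UTC−07:00.
11:45 Galove + 7h = 18:45 UTC.
1 April 2029 is a Sunday, so the first Sunday is April 1 and the fourth is April 22.
1 September 2029 is a Saturday, so the first Sunday is September 2 and the third is September 16.
At the standard offset (UTC+06:00), 18:45 UTC + 6h = 00:45 Pelir Coast standard time (rolling into the next day, 3 April 2029).
The standard-time date in Pelir Coast, 3 April 2029, does not fall between 22 April and 16 September, so daylight saving is not in effect and Pelir Coast is at UTC+06:00.
18:45 UTC + 6h = 00:45 Pelir Coast (rolling into the next day, 3 April 2029).

00:45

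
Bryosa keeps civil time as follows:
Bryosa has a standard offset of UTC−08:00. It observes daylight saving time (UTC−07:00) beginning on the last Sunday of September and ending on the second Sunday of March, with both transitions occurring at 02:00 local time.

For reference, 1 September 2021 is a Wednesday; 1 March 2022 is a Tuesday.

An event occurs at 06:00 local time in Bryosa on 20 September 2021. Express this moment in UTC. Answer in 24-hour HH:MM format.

14:00

1 September 2021 is a Wednesday, so Sundays fall on 5, 12, 19, 26; the last is September 26.
1 March 2022 is a Tuesday, so the first Sunday is March 6 and the second is March 13.
20 September 2021 is outside the daylight-saving period (26 September 2021 – 13 March 2022), so Bryosa is on standard time, UTC−08:00.
06:00 local + 8h = 14:00 UTC.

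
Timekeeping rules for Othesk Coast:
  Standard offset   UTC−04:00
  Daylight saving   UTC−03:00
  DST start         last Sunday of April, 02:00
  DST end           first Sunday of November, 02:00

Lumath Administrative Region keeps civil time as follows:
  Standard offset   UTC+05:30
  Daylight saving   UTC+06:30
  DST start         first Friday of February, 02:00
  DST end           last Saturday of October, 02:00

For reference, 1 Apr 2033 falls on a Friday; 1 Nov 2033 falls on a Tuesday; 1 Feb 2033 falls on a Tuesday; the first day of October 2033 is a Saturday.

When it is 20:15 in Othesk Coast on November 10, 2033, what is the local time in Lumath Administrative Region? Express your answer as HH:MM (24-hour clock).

1 April 2033 is a Friday, so Sundays fall on 3, 10, 17, 24; the last is April 24.
1 November 2033 is a Tuesday, so the first Sunday is November 6.
November 10, 2033 is outside the daylight-saving period (24 April – 6 November), so Othesk Coast is on standard time, UTC−04:00.
20:15 Othesk Coast + 4h = 00:15 UTC (rolling into the next day, 11 November 2033).
1 February 2033 is a Tuesday, so the first Friday is February 4.
1 October 2033 is a Saturday, so Saturdays fall on 1, 8, 15, 22, 29; the last is October 29.
At the standard offset (UTC+05:30), 00:15 UTC + 5h30m = 05:45 Lumath Administrative Region standard time.
The standard-time date in Lumath Administrative Region, November 11, 2033, is outside the daylight-saving period (4 February – 29 October), so Lumath Administrative Region is on standard time, UTC+05:30.
00:15 UTC + 5h30m = 05:45 Lumath Administrative Region.

05:45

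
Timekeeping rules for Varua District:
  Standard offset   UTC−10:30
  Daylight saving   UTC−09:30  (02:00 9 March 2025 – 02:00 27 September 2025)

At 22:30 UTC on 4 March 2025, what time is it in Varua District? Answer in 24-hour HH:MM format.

12:00

At the standard offset (UTC−10:30), 22:30 UTC − 10h30m = 12:00 Varua District standard time.
The standard-time date in Varua District, 4 March 2025, is outside the daylight-saving period (9 March – 27 September), so Varua District is on standard time, UTC−10:30.
22:30 UTC − 10h30m = 12:00 local.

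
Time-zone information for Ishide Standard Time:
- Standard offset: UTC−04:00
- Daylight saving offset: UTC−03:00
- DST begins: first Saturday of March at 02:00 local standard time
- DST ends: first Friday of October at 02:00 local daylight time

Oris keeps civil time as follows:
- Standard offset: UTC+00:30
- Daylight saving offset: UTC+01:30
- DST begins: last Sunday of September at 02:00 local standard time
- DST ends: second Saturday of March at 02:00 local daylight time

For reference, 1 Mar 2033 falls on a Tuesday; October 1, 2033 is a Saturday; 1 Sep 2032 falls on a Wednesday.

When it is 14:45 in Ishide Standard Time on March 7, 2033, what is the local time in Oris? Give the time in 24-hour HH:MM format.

1 March 2033 is a Tuesday, so the first Saturday is March 5.
1 October 2033 is a Saturday, so the first Friday is October 7.
March 7, 2033 falls between 5 March and 7 October, so daylight saving is in effect and Ishide Standard Time is at UTC−03:00.
14:45 Ishide Standard Time + 3h = 17:45 UTC.
1 September 2032 is a Wednesday, so Sundays fall on 5, 12, 19, 26; the last is September 26.
1 March 2033 is a Tuesday, so the first Saturday is March 5 and the second is March 12.
At the standard offset (UTC+00:30), 17:45 UTC + 0h30m = 18:15 Oris standard time.
The standard-time date in Oris, March 7, 2033, falls between 26 September 2032 and 12 March 2033, so daylight saving is in effect and Oris is at UTC+01:30.
17:45 UTC + 1h30m = 19:15 Oris.

19:15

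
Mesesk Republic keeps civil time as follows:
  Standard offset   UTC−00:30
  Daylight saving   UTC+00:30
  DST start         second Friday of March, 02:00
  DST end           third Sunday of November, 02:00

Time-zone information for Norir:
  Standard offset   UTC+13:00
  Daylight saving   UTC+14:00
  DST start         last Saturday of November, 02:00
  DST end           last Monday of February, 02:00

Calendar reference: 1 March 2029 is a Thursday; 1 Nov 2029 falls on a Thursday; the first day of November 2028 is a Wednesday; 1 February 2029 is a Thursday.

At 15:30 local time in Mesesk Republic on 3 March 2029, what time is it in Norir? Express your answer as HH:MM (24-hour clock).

05:00

1 March 2029 is a Thursday, so the first Friday is March 2 and the second is March 9.
1 November 2029 is a Thursday, so the first Sunday is November 4 and the third is November 18.
3 March 2029 is outside the daylight-saving period (9 March – 18 November), so Mesesk Republic is on standard time, UTC−00:30.
15:30 Mesesk Republic + 0h30m = 16:00 UTC.
1 November 2028 is a Wednesday, so Saturdays fall on 4, 11, 18, 25; the last is November 25.
1 February 2029 is a Thursday, so Mondays fall on 5, 12, 19, 26; the last is February 26.
At the standard offset (UTC+13:00), 16:00 UTC + 13h = 05:00 Norir standard time (rolling into the next day, 4 March 2029).
Daylight saving runs 25 November 2028 – 26 February 2029; the standard-time date in Norir, 4 March 2029, is outside that window, so Norir is on standard time at UTC+13:00.
16:00 UTC + 13h = 05:00 Norir (rolling into the next day, 4 March 2029).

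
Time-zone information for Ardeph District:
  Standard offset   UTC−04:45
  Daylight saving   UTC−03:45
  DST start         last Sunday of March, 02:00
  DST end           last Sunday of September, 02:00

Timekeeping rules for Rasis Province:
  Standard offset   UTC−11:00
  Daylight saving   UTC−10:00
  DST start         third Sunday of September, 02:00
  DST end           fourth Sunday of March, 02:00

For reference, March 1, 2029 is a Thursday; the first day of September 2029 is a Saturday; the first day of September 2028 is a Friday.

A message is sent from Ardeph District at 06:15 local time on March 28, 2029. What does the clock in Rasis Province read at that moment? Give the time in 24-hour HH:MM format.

23:00

1 March 2029 is a Thursday, so Sundays fall on 4, 11, 18, 25; the last is March 25.
1 September 2029 is a Saturday, so Sundays fall on 2, 9, 16, 23, 30; the last is September 30.
March 28, 2029 lies within the daylight-saving period (25 March – 30 September), so Ardeph District is on daylight time, UTC−03:45.
06:15 Ardeph District + 3h45m = 10:00 UTC.
1 September 2028 is a Friday, so the first Sunday is September 3 and the third is September 17.
1 March 2029 is a Thursday, so the first Sunday is March 4 and the fourth is March 25.
At the standard offset (UTC−11:00), 10:00 UTC − 11h = 23:00 Rasis Province standard time (rolling into the previous day, 27 March 2029).
The standard-time date in Rasis Province, March 27, 2029, does not fall between 17 September 2028 and 25 March 2029, so daylight saving is not in effect and Rasis Province is at UTC−11:00.
10:00 UTC − 11h = 23:00 Rasis Province (rolling into the previous day, 27 March 2029).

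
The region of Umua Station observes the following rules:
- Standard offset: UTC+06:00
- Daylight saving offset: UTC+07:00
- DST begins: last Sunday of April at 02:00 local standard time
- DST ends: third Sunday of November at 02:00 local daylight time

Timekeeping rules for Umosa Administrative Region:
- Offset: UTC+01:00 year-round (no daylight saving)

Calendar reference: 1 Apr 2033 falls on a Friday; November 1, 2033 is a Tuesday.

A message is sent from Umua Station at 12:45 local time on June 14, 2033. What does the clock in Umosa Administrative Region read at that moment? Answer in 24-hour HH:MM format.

06:45

1 April 2033 is a Friday, so Sundays fall on 3, 10, 17, 24; the last is April 24.
1 November 2033 is a Tuesday, so the first Sunday is November 6 and the third is November 20.
Daylight saving runs 24 April – 20 November; June 14, 2033 is inside that window, so Umua Station is at UTC+07:00.
12:45 Umua Station − 7h = 05:45 UTC.
Umosa Administrative Region stays on UTC+01:00 all year.
05:45 UTC + 1h = 06:45 Umosa Administrative Region.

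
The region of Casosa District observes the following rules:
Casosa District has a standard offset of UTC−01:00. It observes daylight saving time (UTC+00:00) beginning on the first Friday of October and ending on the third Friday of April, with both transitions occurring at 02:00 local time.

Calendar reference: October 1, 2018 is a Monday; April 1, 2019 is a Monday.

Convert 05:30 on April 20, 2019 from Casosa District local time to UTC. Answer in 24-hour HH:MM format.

06:30

1 October 2018 is a Monday, so the first Friday is October 5.
1 April 2019 is a Monday, so the first Friday is April 5 and the third is April 19.
April 20, 2019 is outside the daylight-saving period (5 October 2018 – 19 April 2019), so Casosa District is on standard time, UTC−01:00.
05:30 local + 1h = 06:30 UTC.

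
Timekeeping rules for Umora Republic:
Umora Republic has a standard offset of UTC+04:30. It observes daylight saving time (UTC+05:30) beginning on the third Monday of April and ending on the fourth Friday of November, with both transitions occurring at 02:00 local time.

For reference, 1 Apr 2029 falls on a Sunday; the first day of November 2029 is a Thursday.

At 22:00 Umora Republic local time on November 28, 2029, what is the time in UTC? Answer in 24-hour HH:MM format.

1 April 2029 is a Sunday, so the first Monday is April 2 and the third is April 16.
1 November 2029 is a Thursday, so the first Friday is November 2 and the fourth is November 23.
Daylight saving runs 16 April – 23 November; November 28, 2029 is outside that window, so Umora Republic is on standard time at UTC+04:30.
22:00 local − 4h30m = 17:30 UTC.

17:30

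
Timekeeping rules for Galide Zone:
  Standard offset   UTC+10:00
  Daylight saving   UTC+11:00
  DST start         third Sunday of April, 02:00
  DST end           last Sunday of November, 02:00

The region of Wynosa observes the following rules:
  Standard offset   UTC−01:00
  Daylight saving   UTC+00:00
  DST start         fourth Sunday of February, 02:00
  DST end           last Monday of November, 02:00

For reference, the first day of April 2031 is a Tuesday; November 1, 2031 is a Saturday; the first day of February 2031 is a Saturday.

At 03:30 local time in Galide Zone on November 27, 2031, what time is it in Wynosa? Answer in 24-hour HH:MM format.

15:30

1 April 2031 is a Tuesday, so the first Sunday is April 6 and the third is April 20.
1 November 2031 is a Saturday, so Sundays fall on 2, 9, 16, 23, 30; the last is November 30.
Daylight saving runs 20 April – 30 November; November 27, 2031 is inside that window, so Galide Zone is at UTC+11:00.
03:30 Galide Zone − 11h = 16:30 UTC (rolling into the previous day, 26 November 2031).
1 February 2031 is a Saturday, so the first Sunday is February 2 and the fourth is February 23.
1 November 2031 is a Saturday, so Mondays fall on 3, 10, 17, 24; the last is November 24.
At the standard offset (UTC−01:00), 16:30 UTC − 1h = 15:30 Wynosa standard time.
The standard-time date in Wynosa, November 26, 2031, does not fall between 23 February and 24 November, so daylight saving is not in effect and Wynosa is at UTC−01:00.
16:30 UTC − 1h = 15:30 Wynosa.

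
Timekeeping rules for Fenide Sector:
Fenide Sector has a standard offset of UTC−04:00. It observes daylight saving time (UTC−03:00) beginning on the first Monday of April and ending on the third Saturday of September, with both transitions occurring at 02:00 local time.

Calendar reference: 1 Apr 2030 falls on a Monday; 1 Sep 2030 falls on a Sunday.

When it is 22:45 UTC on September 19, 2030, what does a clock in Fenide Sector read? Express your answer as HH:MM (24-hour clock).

1 April 2030 is a Monday, so the first Monday is April 1.
1 September 2030 is a Sunday, so the first Saturday is September 7 and the third is September 21.
At the standard offset (UTC−04:00), 22:45 UTC − 4h = 18:45 Fenide Sector standard time.
The standard-time date in Fenide Sector, September 19, 2030, lies within the daylight-saving period (1 April – 21 September), so Fenide Sector is on daylight time, UTC−03:00.
22:45 UTC − 3h = 19:45 local.

19:45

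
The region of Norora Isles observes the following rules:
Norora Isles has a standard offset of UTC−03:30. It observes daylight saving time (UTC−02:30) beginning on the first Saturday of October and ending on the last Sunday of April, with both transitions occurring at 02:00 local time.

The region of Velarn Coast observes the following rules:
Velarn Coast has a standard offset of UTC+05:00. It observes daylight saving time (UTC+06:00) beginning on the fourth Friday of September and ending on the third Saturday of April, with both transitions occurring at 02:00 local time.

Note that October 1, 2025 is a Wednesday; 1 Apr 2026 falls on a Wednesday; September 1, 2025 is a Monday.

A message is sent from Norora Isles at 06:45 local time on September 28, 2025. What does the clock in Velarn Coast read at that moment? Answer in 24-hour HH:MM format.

1 October 2025 is a Wednesday, so the first Saturday is October 4.
1 April 2026 is a Wednesday, so Sundays fall on 5, 12, 19, 26; the last is April 26.
Daylight saving runs 4 October 2025 – 26 April 2026; September 28, 2025 is outside that window, so Norora Isles is on standard time at UTC−03:30.
06:45 Norora Isles + 3h30m = 10:15 UTC.
1 September 2025 is a Monday, so the first Friday is September 5 and the fourth is September 26.
1 April 2026 is a Wednesday, so the first Saturday is April 4 and the third is April 18.
At the standard offset (UTC+05:00), 10:15 UTC + 5h = 15:15 Velarn Coast standard time.
Daylight saving runs 26 September 2025 – 18 April 2026; the standard-time date in Velarn Coast, September 28, 2025, is inside that window, so Velarn Coast is at UTC+06:00.
10:15 UTC + 6h = 16:15 Velarn Coast.

16:15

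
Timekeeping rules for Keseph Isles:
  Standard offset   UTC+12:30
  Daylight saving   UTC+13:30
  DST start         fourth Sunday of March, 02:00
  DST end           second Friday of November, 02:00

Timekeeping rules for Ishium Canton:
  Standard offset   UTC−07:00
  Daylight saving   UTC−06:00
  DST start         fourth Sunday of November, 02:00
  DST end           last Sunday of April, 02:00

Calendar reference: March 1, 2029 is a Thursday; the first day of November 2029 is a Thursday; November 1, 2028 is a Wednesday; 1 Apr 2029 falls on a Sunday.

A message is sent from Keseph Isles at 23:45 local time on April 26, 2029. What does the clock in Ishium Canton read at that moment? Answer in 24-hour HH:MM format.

04:15

1 March 2029 is a Thursday, so the first Sunday is March 4 and the fourth is March 25.
1 November 2029 is a Thursday, so the first Friday is November 2 and the second is November 9.
April 26, 2029 lies within the daylight-saving period (25 March – 9 November), so Keseph Isles is on daylight time, UTC+13:30.
23:45 Keseph Isles − 13h30m = 10:15 UTC.
1 November 2028 is a Wednesday, so the first Sunday is November 5 and the fourth is November 26.
1 April 2029 is a Sunday, so Sundays fall on 1, 8, 15, 22, 29; the last is April 29.
At the standard offset (UTC−07:00), 10:15 UTC − 7h = 03:15 Ishium Canton standard time.
The standard-time date in Ishium Canton, April 26, 2029, falls between 26 November 2028 and 29 April 2029, so daylight saving is in effect and Ishium Canton is at UTC−06:00.
10:15 UTC − 6h = 04:15 Ishium Canton.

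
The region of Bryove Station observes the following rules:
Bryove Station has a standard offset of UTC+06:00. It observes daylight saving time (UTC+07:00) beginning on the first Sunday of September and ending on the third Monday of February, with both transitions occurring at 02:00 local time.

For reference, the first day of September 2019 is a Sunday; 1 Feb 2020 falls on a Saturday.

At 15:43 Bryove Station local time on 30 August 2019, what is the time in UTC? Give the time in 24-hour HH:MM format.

09:43

1 September 2019 is a Sunday, so the first Sunday is September 1.
1 February 2020 is a Saturday, so the first Monday is February 3 and the third is February 17.
30 August 2019 does not fall between 1 September 2019 and 17 February 2020, so daylight saving is not in effect and Bryove Station is at UTC+06:00.
15:43 local − 6h = 09:43 UTC.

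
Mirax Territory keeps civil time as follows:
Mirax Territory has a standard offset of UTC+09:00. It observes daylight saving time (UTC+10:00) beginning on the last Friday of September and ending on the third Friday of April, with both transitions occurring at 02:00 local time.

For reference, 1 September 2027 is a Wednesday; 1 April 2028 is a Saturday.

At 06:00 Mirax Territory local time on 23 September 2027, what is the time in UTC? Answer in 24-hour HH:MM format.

21:00

1 September 2027 is a Wednesday, so Fridays fall on 3, 10, 17, 24; the last is September 24.
1 April 2028 is a Saturday, so the first Friday is April 7 and the third is April 21.
Daylight saving runs 24 September 2027 – 21 April 2028; 23 September 2027 is outside that window, so Mirax Territory is on standard time at UTC+09:00.
06:00 local − 9h = 21:00 UTC (rolling into the previous day, 22 September 2027).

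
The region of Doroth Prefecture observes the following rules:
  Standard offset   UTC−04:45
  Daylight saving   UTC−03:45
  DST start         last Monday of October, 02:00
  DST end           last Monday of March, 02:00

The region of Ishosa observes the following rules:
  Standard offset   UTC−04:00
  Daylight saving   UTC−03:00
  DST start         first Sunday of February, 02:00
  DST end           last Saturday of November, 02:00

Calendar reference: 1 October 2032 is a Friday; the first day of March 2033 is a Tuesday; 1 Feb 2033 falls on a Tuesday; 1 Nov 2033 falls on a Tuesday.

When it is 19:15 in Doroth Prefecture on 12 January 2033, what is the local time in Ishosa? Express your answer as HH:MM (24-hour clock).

1 October 2032 is a Friday, so Mondays fall on 4, 11, 18, 25; the last is October 25.
1 March 2033 is a Tuesday, so Mondays fall on 7, 14, 21, 28; the last is March 28.
Daylight saving runs 25 October 2032 – 28 March 2033; 12 January 2033 is inside that window, so Doroth Prefecture is at UTC−03:45.
19:15 Doroth Prefecture + 3h45m = 23:00 UTC.
1 February 2033 is a Tuesday, so the first Sunday is February 6.
1 November 2033 is a Tuesday, so Saturdays fall on 5, 12, 19, 26; the last is November 26.
At the standard offset (UTC−04:00), 23:00 UTC − 4h = 19:00 Ishosa standard time.
Daylight saving runs 6 February – 26 November; the standard-time date in Ishosa, 12 January 2033, is outside that window, so Ishosa is on standard time at UTC−04:00.
23:00 UTC − 4h = 19:00 Ishosa.

19:00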